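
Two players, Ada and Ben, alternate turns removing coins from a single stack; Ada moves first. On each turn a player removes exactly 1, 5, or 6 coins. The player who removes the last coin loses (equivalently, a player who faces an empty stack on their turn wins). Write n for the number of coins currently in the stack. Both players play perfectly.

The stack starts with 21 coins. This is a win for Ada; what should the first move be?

Remove 5, leaving 16.

Compute win/loss labels from the base case upward. A position with no move is W. Any other position is W if it can reach an L in one move, else L.
n=0: no move; the opponent has just taken the last coin and therefore loses → W
n=1: the only move is to 0(W), a W ⇒ L
n=2: can move to 1, which is L ⇒ W
n=3: the only move is to 2(W), a W ⇒ L
n=4: can move to 3, which is L ⇒ W
n=5: moves to 4(W), 0(W); every one is W ⇒ L
n=6: can move to 5, which is L ⇒ W
n=7: can move to 1, which is L ⇒ W
n=8: can move to 3, which is L ⇒ W
n=9: can move to 3, which is L ⇒ W
n=10: can move to 5, which is L ⇒ W
n=11: can move to 5, which is L ⇒ W
n=12: moves to 11(W), 7(W), 6(W); every one is W ⇒ L
n=13: can move to 12, which is L ⇒ W
n=14: moves to 13(W), 9(W), 8(W); every one is W ⇒ L
n=15: can move to 14, which is L ⇒ W
n=16: moves to 15(W), 11(W), 10(W); every one is W ⇒ L
n=17: can move to 16, which is L ⇒ W
n=18: can move to 12, which is L ⇒ W
n=19: can move to 14, which is L ⇒ W
n=20: can move to 14, which is L ⇒ W
n=21: can move to 16, which is L ⇒ W
From 21, the L positions reachable in one move are: 16.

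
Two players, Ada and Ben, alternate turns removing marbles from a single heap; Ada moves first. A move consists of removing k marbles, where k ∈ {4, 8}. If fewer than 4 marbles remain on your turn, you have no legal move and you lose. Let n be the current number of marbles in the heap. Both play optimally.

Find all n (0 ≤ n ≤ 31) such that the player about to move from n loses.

0, 1, 2, 3, 12, 13, 14, 15, 24, 25, 26, 27

Work bottom-up. With no move the player to move loses. Otherwise the position is W if at least one move leads to an L position for the opponent, and L if every move leads to a W.
n=0: no move → L
n=1: no move → L
n=2: no move → L
n=3: no move → L
n=4: →0(L), so W
n=5: →1(L), so W
n=6: →2(L), so W
n=7: →3(L), so W
n=8: →0(L), so W
n=9: →1(L), so W
n=10: →2(L), so W
n=11: →3(L), so W
n=12: →8(W), 4(W) — all W, so L
n=13: →9(W), 5(W) — all W, so L
n=14: →10(W), 6(W) — all W, so L
n=15: →11(W), 7(W) — all W, so L
n=16: →12(L), so W
n=17: →13(L), so W
n=18: →14(L), so W
n=19: →15(L), so W
n=20: →12(L), so W
n=21: →13(L), so W
n=22: →14(L), so W
n=23: →15(L), so W
n=24: →20(W), 16(W) — all W, so L
n=25: →21(W), 17(W) — all W, so L
n=26: →22(W), 18(W) — all W, so L
n=27: →23(W), 19(W) — all W, so L
n=28: →24(L), so W
n=29: →25(L), so W
n=30: →26(L), so W
n=31: →27(L), so W
The losing starting values of n are exactly the entries labelled L in this table (12 of them).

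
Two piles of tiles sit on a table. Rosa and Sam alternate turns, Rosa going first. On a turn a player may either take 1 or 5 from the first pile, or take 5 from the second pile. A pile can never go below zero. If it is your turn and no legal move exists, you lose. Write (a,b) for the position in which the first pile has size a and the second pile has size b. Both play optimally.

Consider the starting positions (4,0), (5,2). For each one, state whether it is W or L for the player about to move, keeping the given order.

(4,0): L, (5,2): W

Label each position W (a win for the player to move) or L (a loss). A position with no legal move is L; any other position is W exactly when some move reaches an L, and L when every move reaches a W.
No move ever increases a pile, so every position that can arise here has a ≤ 5 and b ≤ 2; it is enough to label the cells with 0 ≤ a ≤ 5 and 0 ≤ b ≤ 2.
Every move lowers a or b (never raises either), so fill the grid row by row in increasing a, and left to right within a row: each cell's successors are then already labelled.
      b=0  b=1  b=2
a=0:    L    L    L
a=1:    W    W    W
a=2:    L    L    L
a=3:    W    W    W
a=4:    L    L    L
a=5:    W    W    W
Cells with no legal move (terminal, hence L): (0,0), (0,1), (0,2).
The remaining L cells, each justified by listing all of its moves:
(2,0): the only move is to (1,0)(W), a W ⇒ L
(2,1): the only move is to (1,1)(W), a W ⇒ L
(2,2): the only move is to (1,2)(W), a W ⇒ L
(4,0): the only move is to (3,0)(W), a W ⇒ L
(4,1): the only move is to (3,1)(W), a W ⇒ L
(4,2): the only move is to (3,2)(W), a W ⇒ L
Every other cell has at least one move into one of the L cells above, so it is W.
(4,0): one of the L cells justified above, so L
(5,2): the move to (4,2) reaches an L cell, so W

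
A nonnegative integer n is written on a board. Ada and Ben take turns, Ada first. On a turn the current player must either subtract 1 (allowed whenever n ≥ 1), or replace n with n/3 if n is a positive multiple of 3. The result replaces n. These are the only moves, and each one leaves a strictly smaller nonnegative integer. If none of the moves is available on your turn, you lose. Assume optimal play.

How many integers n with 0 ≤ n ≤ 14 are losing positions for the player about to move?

Label each position W (a win for the player to move) or L (a loss). A position with no legal move is L; any other position is W exactly when some move reaches an L, and L when every move reaches a W.
n=0: no move → L
n=1: W (go to 0, an L position)
n=2: L (sole option 1(W) is W)
n=3: W (go to 2, an L position)
n=4: L (sole option 3(W) is W)
n=5: W (go to 4, an L position)
n=6: W (go to 2, an L position)
n=7: L (sole option 6(W) is W)
n=8: W (go to 7, an L position)
n=9: L (options 3(W), 8(W) are all W)
n=10: W (go to 9, an L position)
n=11: L (sole option 10(W) is W)
n=12: W (go to 4, an L position)
n=13: L (sole option 12(W) is W)
n=14: W (go to 13, an L position)
L entries with 0 ≤ n ≤ 14: n = 0, 2, 4, 7, 9, 11, 13; that makes 7.

7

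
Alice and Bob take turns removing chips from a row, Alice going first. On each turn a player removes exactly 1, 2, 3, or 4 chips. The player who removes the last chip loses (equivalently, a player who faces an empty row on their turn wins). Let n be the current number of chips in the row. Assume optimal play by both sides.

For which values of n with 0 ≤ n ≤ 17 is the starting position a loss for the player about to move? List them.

Label each position W (a win for the player to move) or L (a loss). A position with no legal move is W; any other position is W exactly when some move reaches an L, and L when every move reaches a W.
n=0: no move; the opponent has just taken the last chip and therefore loses → W
n=1: L (sole option 0(W) is W)
n=2: W (go to 1, an L position)
n=3: W (go to 1, an L position)
n=4: W (go to 1, an L position)
n=5: W (go to 1, an L position)
n=6: L (options 5(W), 4(W), 3(W), 2(W) are all W)
n=7: W (go to 6, an L position)
n=8: W (go to 6, an L position)
n=9: W (go to 6, an L position)
n=10: W (go to 6, an L position)
n=11: L (options 10(W), 9(W), 8(W), 7(W) are all W)
n=12: W (go to 11, an L position)
n=13: W (go to 11, an L position)
n=14: W (go to 11, an L position)
n=15: W (go to 11, an L position)
n=16: L (options 15(W), 14(W), 13(W), 12(W) are all W)
n=17: W (go to 16, an L position)
The losing starting values of n are exactly the entries labelled L in this table (4 of them).

1, 6, 11, 16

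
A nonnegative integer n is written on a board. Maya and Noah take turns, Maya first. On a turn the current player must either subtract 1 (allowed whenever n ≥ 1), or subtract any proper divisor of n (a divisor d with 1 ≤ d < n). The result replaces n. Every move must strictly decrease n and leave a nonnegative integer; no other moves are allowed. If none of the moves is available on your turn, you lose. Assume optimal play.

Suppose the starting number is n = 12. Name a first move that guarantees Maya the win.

Move to 9.

Build the W/L table. Terminal = L. A non-terminal position is W if it has a move to some L; otherwise it is L.
n=0: no move → L
n=1: →0(L), so W
n=2: →1(W) only, which is W, so L
n=3: →2(L), so W
n=4: →2(L), so W
n=5: →4(W) only, which is W, so L
n=6: →5(L), so W
n=7: →6(W) only, which is W, so L
n=8: →7(L), so W
n=9: →6(W), 8(W) — all W, so L
n=10: →5(L), so W
n=11: →10(W) only, which is W, so L
n=12: →9(L), so W
From 12, the L positions reachable in one move are: 9, 11. Any move reaching one of these is winning.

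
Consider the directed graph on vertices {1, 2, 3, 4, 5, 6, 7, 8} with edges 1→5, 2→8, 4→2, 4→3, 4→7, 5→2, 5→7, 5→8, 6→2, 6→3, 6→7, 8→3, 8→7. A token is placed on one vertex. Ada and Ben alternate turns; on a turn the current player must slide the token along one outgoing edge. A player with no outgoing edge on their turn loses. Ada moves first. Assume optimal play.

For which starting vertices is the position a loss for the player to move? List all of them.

Build the W/L table. Terminal = L. A non-terminal position is W if it has a move to some L; otherwise it is L.
Every edge goes from a vertex to one that appears earlier in the order 7, 3, 8, 2, 6, 4, 5, 1, so processing vertices in that order labels each vertex after all of its successors.
7: no outgoing edge → L
3: no outgoing edge → L
8: reaches L-position 3 → W
2: only reaches 8(W), which is W → L
6: reaches L-position 2 → W
4: reaches L-position 2 → W
5: reaches L-position 2 → W
1: only reaches 5(W), which is W → L
The losing starting vertices are exactly the entries labelled L in this table (4 of them).

1, 2, 3, 7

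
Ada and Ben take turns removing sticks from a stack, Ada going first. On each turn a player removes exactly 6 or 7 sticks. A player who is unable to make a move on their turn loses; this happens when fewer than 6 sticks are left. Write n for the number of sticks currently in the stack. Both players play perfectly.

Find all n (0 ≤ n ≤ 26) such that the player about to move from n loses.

0, 1, 2, 3, 4, 5, 13, 14, 15, 16, 17, 18, 26

Build the W/L table. Terminal = L. A non-terminal position is W if it has a move to some L; otherwise it is L.
n=0: no move → L
n=1: no move → L
n=2: no move → L
n=3: no move → L
n=4: no move → L
n=5: no move → L
n=6: W (go to 0, an L position)
n=7: W (go to 1, an L position)
n=8: W (go to 2, an L position)
n=9: W (go to 3, an L position)
n=10: W (go to 4, an L position)
n=11: W (go to 5, an L position)
n=12: W (go to 5, an L position)
n=13: L (options 7(W), 6(W) are all W)
n=14: L (options 8(W), 7(W) are all W)
n=15: L (options 9(W), 8(W) are all W)
n=16: L (options 10(W), 9(W) are all W)
n=17: L (options 11(W), 10(W) are all W)
n=18: L (options 12(W), 11(W) are all W)
n=19: W (go to 13, an L position)
n=20: W (go to 14, an L position)
n=21: W (go to 15, an L position)
n=22: W (go to 16, an L position)
n=23: W (go to 17, an L position)
n=24: W (go to 18, an L position)
n=25: W (go to 18, an L position)
n=26: L (options 20(W), 19(W) are all W)
Reading off the rows marked L gives the requested list; there are 13 such values of n.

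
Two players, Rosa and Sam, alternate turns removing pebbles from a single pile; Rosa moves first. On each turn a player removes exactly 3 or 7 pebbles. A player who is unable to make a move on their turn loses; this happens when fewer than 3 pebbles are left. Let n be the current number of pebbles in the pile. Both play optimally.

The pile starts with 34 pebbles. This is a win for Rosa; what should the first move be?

Remove 3, leaving 31.

Work bottom-up. With no move the player to move loses. Otherwise the position is W if at least one move leads to an L position for the opponent, and L if every move leads to a W.
n=0: no move → L
n=1: no move → L
n=2: no move → L
n=3: →0(L), so W
n=4: →1(L), so W
n=5: →2(L), so W
n=6: →3(W) only, which is W, so L
n=7: →0(L), so W
n=8: →1(L), so W
n=9: →6(L), so W
n=10: →7(W), 3(W) — all W, so L
n=11: →8(W), 4(W) — all W, so L
n=12: →9(W), 5(W) — all W, so L
n=13: →10(L), so W
n=14: →11(L), so W
n=15: →12(L), so W
n=16: →13(W), 9(W) — all W, so L
n=17: →10(L), so W
n=18: →11(L), so W
n=19: →16(L), so W
n=20: →17(W), 13(W) — all W, so L
n=21: →18(W), 14(W) — all W, so L
n=22: →19(W), 15(W) — all W, so L
n=23: →20(L), so W
n=24: →21(L), so W
n=25: →22(L), so W
n=26: →23(W), 19(W) — all W, so L
n=27: →20(L), so W
n=28: →21(L), so W
n=29: →26(L), so W
n=30: →27(W), 23(W) — all W, so L
n=31: →28(W), 24(W) — all W, so L
n=32: →29(W), 25(W) — all W, so L
n=33: →30(L), so W
n=34: →31(L), so W
From 34, the L positions reachable in one move are: 31.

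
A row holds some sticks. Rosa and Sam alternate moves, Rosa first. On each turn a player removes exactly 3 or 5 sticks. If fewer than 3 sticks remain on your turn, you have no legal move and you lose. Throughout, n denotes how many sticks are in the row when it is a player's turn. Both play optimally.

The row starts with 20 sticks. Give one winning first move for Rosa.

Use the standard recursion: the mover loses at a terminal position; elsewhere, the mover wins exactly when some move hands the opponent an L position.
n=0: no move → L
n=1: no move → L
n=2: no move → L
n=3: reaches L-position 0 → W
n=4: reaches L-position 1 → W
n=5: reaches L-position 2 → W
n=6: reaches L-position 1 → W
n=7: reaches L-position 2 → W
n=8: only reaches 5(W), 3(W), all W → L
n=9: only reaches 6(W), 4(W), all W → L
n=10: only reaches 7(W), 5(W), all W → L
n=11: reaches L-position 8 → W
n=12: reaches L-position 9 → W
n=13: reaches L-position 10 → W
n=14: reaches L-position 9 → W
n=15: reaches L-position 10 → W
n=16: only reaches 13(W), 11(W), all W → L
n=17: only reaches 14(W), 12(W), all W → L
n=18: only reaches 15(W), 13(W), all W → L
n=19: reaches L-position 16 → W
n=20: reaches L-position 17 → W
From 20, the L positions reachable in one move are: 17.

Remove 3, leaving 17.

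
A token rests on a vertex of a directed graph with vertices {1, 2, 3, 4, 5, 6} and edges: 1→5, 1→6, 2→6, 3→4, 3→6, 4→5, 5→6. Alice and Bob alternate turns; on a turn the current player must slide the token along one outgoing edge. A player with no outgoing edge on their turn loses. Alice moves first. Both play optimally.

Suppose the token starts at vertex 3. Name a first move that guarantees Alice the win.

Classify positions by backward induction: terminal positions (no move available) are L. From any other position, the mover wins iff some move reaches an L.
Every edge goes from a vertex to one that appears earlier in the order 6, 5, 1, 2, 4, 3, so processing vertices in that order labels each vertex after all of its successors.
6: no outgoing edge → L
5: W (go to 6, an L position)
1: W (go to 6, an L position)
2: W (go to 6, an L position)
4: L (sole option 5(W) is W)
3: W (go to 4, an L position)
From 3, the L positions reachable in one move are: 4, 6. Any move reaching one of these is winning.

Move to 4.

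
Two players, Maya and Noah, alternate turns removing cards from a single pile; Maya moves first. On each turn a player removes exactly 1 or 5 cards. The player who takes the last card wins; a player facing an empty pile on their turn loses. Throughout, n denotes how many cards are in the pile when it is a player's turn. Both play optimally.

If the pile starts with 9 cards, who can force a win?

Maya wins.

Use the standard recursion: the mover loses at a terminal position; elsewhere, the mover wins exactly when some move hands the opponent an L position.
n=0: no move → L
n=1: W (go to 0, an L position)
n=2: L (sole option 1(W) is W)
n=3: W (go to 2, an L position)
n=4: L (sole option 3(W) is W)
n=5: W (go to 4, an L position)
n=6: L (options 5(W), 1(W) are all W)
n=7: W (go to 6, an L position)
n=8: L (options 7(W), 3(W) are all W)
n=9: W (go to 8, an L position)
From 9 Maya can remove 1, leaving 8, reaching an L position.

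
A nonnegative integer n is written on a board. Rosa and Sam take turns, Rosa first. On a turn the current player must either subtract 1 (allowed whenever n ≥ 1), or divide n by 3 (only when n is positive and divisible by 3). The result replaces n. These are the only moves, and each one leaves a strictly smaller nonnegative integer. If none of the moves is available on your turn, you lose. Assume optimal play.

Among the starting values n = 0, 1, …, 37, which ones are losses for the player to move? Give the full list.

0, 2, 4, 7, 9, 11, 13, 15, 17, 19, 22, 24, 26, 28, 30, 32, 34, 36

Use the standard recursion: the mover loses at a terminal position; elsewhere, the mover wins exactly when some move hands the opponent an L position.
n=0: no move → L
n=1: can move to 0, which is L ⇒ W
n=2: the only move is to 1(W), a W ⇒ L
n=3: can move to 2, which is L ⇒ W
n=4: the only move is to 3(W), a W ⇒ L
n=5: can move to 4, which is L ⇒ W
n=6: can move to 2, which is L ⇒ W
n=7: the only move is to 6(W), a W ⇒ L
n=8: can move to 7, which is L ⇒ W
n=9: moves to 3(W), 8(W); every one is W ⇒ L
n=10: can move to 9, which is L ⇒ W
n=11: the only move is to 10(W), a W ⇒ L
n=12: can move to 4, which is L ⇒ W
n=13: the only move is to 12(W), a W ⇒ L
n=14: can move to 13, which is L ⇒ W
n=15: moves to 5(W), 14(W); every one is W ⇒ L
n=16: can move to 15, which is L ⇒ W
n=17: the only move is to 16(W), a W ⇒ L
n=18: can move to 17, which is L ⇒ W
n=19: the only move is to 18(W), a W ⇒ L
n=20: can move to 19, which is L ⇒ W
n=21: can move to 7, which is L ⇒ W
n=22: the only move is to 21(W), a W ⇒ L
n=23: can move to 22, which is L ⇒ W
n=24: moves to 8(W), 23(W); every one is W ⇒ L
n=25: can move to 24, which is L ⇒ W
n=26: the only move is to 25(W), a W ⇒ L
n=27: can move to 9, which is L ⇒ W
n=28: the only move is to 27(W), a W ⇒ L
n=29: can move to 28, which is L ⇒ W
n=30: moves to 10(W), 29(W); every one is W ⇒ L
n=31: can move to 30, which is L ⇒ W
n=32: the only move is to 31(W), a W ⇒ L
n=33: can move to 11, which is L ⇒ W
n=34: the only move is to 33(W), a W ⇒ L
n=35: can move to 34, which is L ⇒ W
n=36: moves to 12(W), 35(W); every one is W ⇒ L
n=37: can move to 36, which is L ⇒ W
Reading off the rows marked L gives the requested list; there are 18 such values of n.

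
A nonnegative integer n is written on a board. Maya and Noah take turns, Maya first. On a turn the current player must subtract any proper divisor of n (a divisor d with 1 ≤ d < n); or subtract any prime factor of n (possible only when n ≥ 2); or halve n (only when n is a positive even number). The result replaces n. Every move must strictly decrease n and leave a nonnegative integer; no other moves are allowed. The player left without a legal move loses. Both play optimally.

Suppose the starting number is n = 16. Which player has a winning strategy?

Compute win/loss labels from the base case upward. A position with no move is L. Any other position is W if it can reach an L in one move, else L.
n=0: no move → L
n=1: no move → L
n=2: →0(L), so W
n=3: →0(L), so W
n=4: →2(W), 3(W) — all W, so L
n=5: →0(L), so W
n=6: →4(L), so W
n=7: →0(L), so W
n=8: →4(L), so W
n=9: →6(W), 8(W) — all W, so L
n=10: →9(L), so W
n=11: →0(L), so W
n=12: →9(L), so W
n=13: →0(L), so W
n=14: →7(W), 12(W), 13(W) — all W, so L
n=15: →14(L), so W
n=16: →14(L), so W
From 16 Maya can move to 14, reaching an L position.

Maya wins.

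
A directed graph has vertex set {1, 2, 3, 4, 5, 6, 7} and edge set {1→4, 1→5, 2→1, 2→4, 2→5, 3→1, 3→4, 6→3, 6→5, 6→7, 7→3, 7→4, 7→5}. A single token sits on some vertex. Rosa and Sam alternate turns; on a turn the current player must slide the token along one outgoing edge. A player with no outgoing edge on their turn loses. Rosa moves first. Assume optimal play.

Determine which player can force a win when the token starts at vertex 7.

Rosa wins.

Work bottom-up. With no move the player to move loses. Otherwise the position is W if at least one move leads to an L position for the opponent, and L if every move leads to a W.
Every edge goes from a vertex to one that appears earlier in the order 4, 5, 1, 2, 3, 7, 6, so processing vertices in that order labels each vertex after all of its successors.
4: no outgoing edge → L
5: no outgoing edge → L
1: →5(L), so W
2: →5(L), so W
3: →4(L), so W
7: →5(L), so W
6: →5(L), so W
The starting position 7 is W: Rosa should move to 5, handing over an L position.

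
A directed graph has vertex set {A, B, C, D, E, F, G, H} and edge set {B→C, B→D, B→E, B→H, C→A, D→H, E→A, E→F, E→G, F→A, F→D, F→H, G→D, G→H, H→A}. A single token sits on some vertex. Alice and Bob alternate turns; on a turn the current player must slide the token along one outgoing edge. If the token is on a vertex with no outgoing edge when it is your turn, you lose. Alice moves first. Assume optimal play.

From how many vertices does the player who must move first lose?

Build the W/L table. Terminal = L. A non-terminal position is W if it has a move to some L; otherwise it is L.
Every edge goes from a vertex to one that appears earlier in the order A, H, D, G, F, C, E, B, so processing vertices in that order labels each vertex after all of its successors.
A: no outgoing edge → L
H: can move to A, which is L ⇒ W
D: the only move is to H(W), a W ⇒ L
G: can move to D, which is L ⇒ W
F: can move to D, which is L ⇒ W
C: can move to A, which is L ⇒ W
E: can move to A, which is L ⇒ W
B: can move to D, which is L ⇒ W
The L vertices are A, D; that is 2 in all.

2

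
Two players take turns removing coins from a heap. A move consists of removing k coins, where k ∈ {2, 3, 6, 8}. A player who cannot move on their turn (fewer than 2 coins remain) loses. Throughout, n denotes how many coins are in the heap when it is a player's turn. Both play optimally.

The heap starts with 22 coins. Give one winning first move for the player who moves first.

Remove 3, leaving 19.

Label each position W (a win for the player to move) or L (a loss). A position with no legal move is L; any other position is W exactly when some move reaches an L, and L when every move reaches a W.
n=0: no move → L
n=1: no move → L
n=2: can move to 0, which is L ⇒ W
n=3: can move to 1, which is L ⇒ W
n=4: can move to 1, which is L ⇒ W
n=5: moves to 3(W), 2(W); every one is W ⇒ L
n=6: can move to 0, which is L ⇒ W
n=7: can move to 5, which is L ⇒ W
n=8: can move to 5, which is L ⇒ W
n=9: can move to 1, which is L ⇒ W
n=10: moves to 8(W), 7(W), 4(W), 2(W); every one is W ⇒ L
n=11: can move to 5, which is L ⇒ W
n=12: can move to 10, which is L ⇒ W
n=13: can move to 10, which is L ⇒ W
n=14: moves to 12(W), 11(W), 8(W), 6(W); every one is W ⇒ L
n=15: moves to 13(W), 12(W), 9(W), 7(W); every one is W ⇒ L
n=16: can move to 14, which is L ⇒ W
n=17: can move to 15, which is L ⇒ W
n=18: can move to 15, which is L ⇒ W
n=19: moves to 17(W), 16(W), 13(W), 11(W); every one is W ⇒ L
n=20: can move to 14, which is L ⇒ W
n=21: can move to 19, which is L ⇒ W
n=22: can move to 19, which is L ⇒ W
From 22, the L positions reachable in one move are: 19, 14. Any move reaching one of these is winning.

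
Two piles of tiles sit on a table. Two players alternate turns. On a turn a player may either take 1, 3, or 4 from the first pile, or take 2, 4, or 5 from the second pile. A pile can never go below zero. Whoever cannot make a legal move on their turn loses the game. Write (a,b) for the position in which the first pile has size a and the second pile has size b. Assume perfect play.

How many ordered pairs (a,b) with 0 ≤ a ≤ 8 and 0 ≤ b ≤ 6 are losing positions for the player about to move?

Compute win/loss labels from the base case upward. A position with no move is L. Any other position is W if it can reach an L in one move, else L.
Every move lowers a or b (never raises either), so fill the grid row by row in increasing a, and left to right within a row: each cell's successors are then already labelled.
      b=0  b=1  b=2  b=3  b=4  b=5  b=6
a=0:    L    L    W    W    W    W    W
a=1:    W    W    L    L    W    W    W
a=2:    L    L    W    W    W    W    W
a=3:    W    W    L    L    W    W    W
a=4:    W    W    W    W    L    L    W
a=5:    W    W    W    W    W    W    L
a=6:    W    W    W    W    L    L    W
a=7:    L    L    W    W    W    W    W
a=8:    W    W    L    L    W    W    W
Cells with no legal move (terminal, hence L): (0,0), (0,1).
The remaining L cells, each justified by listing all of its moves:
(1,2): →(0,2)(W), (1,0)(W) — all W, so L
(1,3): →(0,3)(W), (1,1)(W) — all W, so L
(2,0): →(1,0)(W) only, which is W, so L
(2,1): →(1,1)(W) only, which is W, so L
(3,2): →(2,2)(W), (0,2)(W), (3,0)(W) — all W, so L
(3,3): →(2,3)(W), (0,3)(W), (3,1)(W) — all W, so L
(4,4): →(3,4)(W), (1,4)(W), (0,4)(W), (4,2)(W), (4,0)(W) — all W, so L
(4,5): →(3,5)(W), (1,5)(W), (0,5)(W), (4,3)(W), (4,1)(W), (4,0)(W) — all W, so L
(5,6): →(4,6)(W), (2,6)(W), (1,6)(W), (5,4)(W), (5,2)(W), (5,1)(W) — all W, so L
(6,4): →(5,4)(W), (3,4)(W), (2,4)(W), (6,2)(W), (6,0)(W) — all W, so L
(6,5): →(5,5)(W), (3,5)(W), (2,5)(W), (6,3)(W), (6,1)(W), (6,0)(W) — all W, so L
(7,0): →(6,0)(W), (4,0)(W), (3,0)(W) — all W, so L
(7,1): →(6,1)(W), (4,1)(W), (3,1)(W) — all W, so L
(8,2): →(7,2)(W), (5,2)(W), (4,2)(W), (8,0)(W) — all W, so L
(8,3): →(7,3)(W), (5,3)(W), (4,3)(W), (8,1)(W) — all W, so L
Every other cell has at least one move into one of the L cells above, so it is W.
L cells per row: a=0: 2, a=1: 2, a=2: 2, a=3: 2, a=4: 2, a=5: 1, a=6: 2, a=7: 2, a=8: 2; total 17.

17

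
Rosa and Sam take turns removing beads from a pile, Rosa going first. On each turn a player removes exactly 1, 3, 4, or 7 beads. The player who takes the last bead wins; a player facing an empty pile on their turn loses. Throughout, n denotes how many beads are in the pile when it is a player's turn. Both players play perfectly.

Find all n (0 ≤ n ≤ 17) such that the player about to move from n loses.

Work bottom-up. With no move the player to move loses. Otherwise the position is W if at least one move leads to an L position for the opponent, and L if every move leads to a W.
n=0: no move → L
n=1: can move to 0, which is L ⇒ W
n=2: the only move is to 1(W), a W ⇒ L
n=3: can move to 2, which is L ⇒ W
n=4: can move to 0, which is L ⇒ W
n=5: can move to 2, which is L ⇒ W
n=6: can move to 2, which is L ⇒ W
n=7: can move to 0, which is L ⇒ W
n=8: moves to 7(W), 5(W), 4(W), 1(W); every one is W ⇒ L
n=9: can move to 8, which is L ⇒ W
n=10: moves to 9(W), 7(W), 6(W), 3(W); every one is W ⇒ L
n=11: can move to 10, which is L ⇒ W
n=12: can move to 8, which is L ⇒ W
n=13: can move to 10, which is L ⇒ W
n=14: can move to 10, which is L ⇒ W
n=15: can move to 8, which is L ⇒ W
n=16: moves to 15(W), 13(W), 12(W), 9(W); every one is W ⇒ L
n=17: can move to 16, which is L ⇒ W
Reading off the rows marked L gives the requested list; there are 5 such values of n.

0, 2, 8, 10, 16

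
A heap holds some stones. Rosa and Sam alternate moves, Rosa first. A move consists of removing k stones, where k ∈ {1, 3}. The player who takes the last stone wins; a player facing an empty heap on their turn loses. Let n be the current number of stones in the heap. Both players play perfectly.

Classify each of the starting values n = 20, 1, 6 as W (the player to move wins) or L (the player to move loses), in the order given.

20: L, 1: W, 6: L

Work bottom-up. With no move the player to move loses. Otherwise the position is W if at least one move leads to an L position for the opponent, and L if every move leads to a W.
n=0: no move → L
n=1: W (go to 0, an L position)
n=2: L (sole option 1(W) is W)
n=3: W (go to 2, an L position)
n=4: L (options 3(W), 1(W) are all W)
n=5: W (go to 4, an L position)
n=6: L (options 5(W), 3(W) are all W)
n=7: W (go to 6, an L position)
n=8: L (options 7(W), 5(W) are all W)
n=9: W (go to 8, an L position)
n=10: L (options 9(W), 7(W) are all W)
n=11: W (go to 10, an L position)
n=12: L (options 11(W), 9(W) are all W)
n=13: W (go to 12, an L position)
n=14: L (options 13(W), 11(W) are all W)
n=15: W (go to 14, an L position)
n=16: L (options 15(W), 13(W) are all W)
n=17: W (go to 16, an L position)
n=18: L (options 17(W), 15(W) are all W)
n=19: W (go to 18, an L position)
n=20: L (options 19(W), 17(W) are all W)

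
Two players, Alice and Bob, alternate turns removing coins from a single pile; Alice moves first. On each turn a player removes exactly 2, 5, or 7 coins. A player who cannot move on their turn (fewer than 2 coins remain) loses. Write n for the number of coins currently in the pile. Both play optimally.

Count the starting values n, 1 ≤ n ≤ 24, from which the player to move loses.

Use the standard recursion: the mover loses at a terminal position; elsewhere, the mover wins exactly when some move hands the opponent an L position.
n=0: no move → L
n=1: no move → L
n=2: W (go to 0, an L position)
n=3: W (go to 1, an L position)
n=4: L (sole option 2(W) is W)
n=5: W (go to 0, an L position)
n=6: W (go to 4, an L position)
n=7: W (go to 0, an L position)
n=8: W (go to 1, an L position)
n=9: W (go to 4, an L position)
n=10: L (options 8(W), 5(W), 3(W) are all W)
n=11: W (go to 4, an L position)
n=12: W (go to 10, an L position)
n=13: L (options 11(W), 8(W), 6(W) are all W)
n=14: L (options 12(W), 9(W), 7(W) are all W)
n=15: W (go to 13, an L position)
n=16: W (go to 14, an L position)
n=17: W (go to 10, an L position)
n=18: W (go to 13, an L position)
n=19: W (go to 14, an L position)
n=20: W (go to 13, an L position)
n=21: W (go to 14, an L position)
n=22: L (options 20(W), 17(W), 15(W) are all W)
n=23: L (options 21(W), 18(W), 16(W) are all W)
n=24: W (go to 22, an L position)
L entries with 1 ≤ n ≤ 24 (n=0 is outside the asked range and is not counted): n = 1, 4, 10, 13, 14, 22, 23; that makes 7.

7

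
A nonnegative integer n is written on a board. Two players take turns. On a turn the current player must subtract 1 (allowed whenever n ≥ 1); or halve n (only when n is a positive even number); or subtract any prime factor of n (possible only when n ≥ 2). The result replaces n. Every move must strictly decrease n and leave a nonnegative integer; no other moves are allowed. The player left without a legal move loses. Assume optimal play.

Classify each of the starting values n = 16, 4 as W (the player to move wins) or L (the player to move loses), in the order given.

Compute win/loss labels from the base case upward. A position with no move is L. Any other position is W if it can reach an L in one move, else L.
n=0: no move → L
n=1: can move to 0, which is L ⇒ W
n=2: can move to 0, which is L ⇒ W
n=3: can move to 0, which is L ⇒ W
n=4: moves to 2(W), 3(W); every one is W ⇒ L
n=5: can move to 0, which is L ⇒ W
n=6: can move to 4, which is L ⇒ W
n=7: can move to 0, which is L ⇒ W
n=8: can move to 4, which is L ⇒ W
n=9: moves to 6(W), 8(W); every one is W ⇒ L
n=10: can move to 9, which is L ⇒ W
n=11: can move to 0, which is L ⇒ W
n=12: can move to 9, which is L ⇒ W
n=13: can move to 0, which is L ⇒ W
n=14: moves to 7(W), 12(W), 13(W); every one is W ⇒ L
n=15: can move to 14, which is L ⇒ W
n=16: can move to 14, which is L ⇒ W

16: W, 4: L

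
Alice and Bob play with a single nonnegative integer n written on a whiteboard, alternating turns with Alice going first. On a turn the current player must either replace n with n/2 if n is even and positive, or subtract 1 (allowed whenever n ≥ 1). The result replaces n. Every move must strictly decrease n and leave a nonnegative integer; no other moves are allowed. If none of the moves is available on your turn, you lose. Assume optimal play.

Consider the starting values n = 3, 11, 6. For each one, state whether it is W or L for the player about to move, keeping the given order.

Label each position W (a win for the player to move) or L (a loss). A position with no legal move is L; any other position is W exactly when some move reaches an L, and L when every move reaches a W.
n=0: no move → L
n=1: W (go to 0, an L position)
n=2: L (sole option 1(W) is W)
n=3: W (go to 2, an L position)
n=4: W (go to 2, an L position)
n=5: L (sole option 4(W) is W)
n=6: W (go to 5, an L position)
n=7: L (sole option 6(W) is W)
n=8: W (go to 7, an L position)
n=9: L (sole option 8(W) is W)
n=10: W (go to 5, an L position)
n=11: L (sole option 10(W) is W)

3: W, 11: L, 6: W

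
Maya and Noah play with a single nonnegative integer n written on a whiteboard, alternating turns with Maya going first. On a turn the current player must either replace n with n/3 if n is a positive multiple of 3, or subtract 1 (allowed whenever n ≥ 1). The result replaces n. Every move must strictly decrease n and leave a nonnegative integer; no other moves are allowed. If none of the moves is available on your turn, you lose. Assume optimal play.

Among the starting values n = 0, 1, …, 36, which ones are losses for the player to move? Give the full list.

Positions with no move are L. A position that does have a move is losing for the player to move precisely when every available move leads to a winning position for the opponent. Fill in the labels:
n=0: no move → L
n=1: can move to 0, which is L ⇒ W
n=2: the only move is to 1(W), a W ⇒ L
n=3: can move to 2, which is L ⇒ W
n=4: the only move is to 3(W), a W ⇒ L
n=5: can move to 4, which is L ⇒ W
n=6: can move to 2, which is L ⇒ W
n=7: the only move is to 6(W), a W ⇒ L
n=8: can move to 7, which is L ⇒ W
n=9: moves to 3(W), 8(W); every one is W ⇒ L
n=10: can move to 9, which is L ⇒ W
n=11: the only move is to 10(W), a W ⇒ L
n=12: can move to 4, which is L ⇒ W
n=13: the only move is to 12(W), a W ⇒ L
n=14: can move to 13, which is L ⇒ W
n=15: moves to 5(W), 14(W); every one is W ⇒ L
n=16: can move to 15, which is L ⇒ W
n=17: the only move is to 16(W), a W ⇒ L
n=18: can move to 17, which is L ⇒ W
n=19: the only move is to 18(W), a W ⇒ L
n=20: can move to 19, which is L ⇒ W
n=21: can move to 7, which is L ⇒ W
n=22: the only move is to 21(W), a W ⇒ L
n=23: can move to 22, which is L ⇒ W
n=24: moves to 8(W), 23(W); every one is W ⇒ L
n=25: can move to 24, which is L ⇒ W
n=26: the only move is to 25(W), a W ⇒ L
n=27: can move to 9, which is L ⇒ W
n=28: the only move is to 27(W), a W ⇒ L
n=29: can move to 28, which is L ⇒ W
n=30: moves to 10(W), 29(W); every one is W ⇒ L
n=31: can move to 30, which is L ⇒ W
n=32: the only move is to 31(W), a W ⇒ L
n=33: can move to 11, which is L ⇒ W
n=34: the only move is to 33(W), a W ⇒ L
n=35: can move to 34, which is L ⇒ W
n=36: moves to 12(W), 35(W); every one is W ⇒ L
Reading off the rows marked L gives the requested list; there are 18 such values of n.

0, 2, 4, 7, 9, 11, 13, 15, 17, 19, 22, 24, 26, 28, 30, 32, 34, 36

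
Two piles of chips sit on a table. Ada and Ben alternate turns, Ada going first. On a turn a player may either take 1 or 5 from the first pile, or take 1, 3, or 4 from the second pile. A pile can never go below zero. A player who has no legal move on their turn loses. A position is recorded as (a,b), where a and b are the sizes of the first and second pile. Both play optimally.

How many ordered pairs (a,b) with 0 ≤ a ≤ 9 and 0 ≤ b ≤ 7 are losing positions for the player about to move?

25

Build the W/L table. Terminal = L. A non-terminal position is W if it has a move to some L; otherwise it is L.
Every move lowers a or b (never raises either), so fill the grid row by row in increasing a, and left to right within a row: each cell's successors are then already labelled.
      b=0  b=1  b=2  b=3  b=4  b=5  b=6  b=7
a=0:    L    W    L    W    W    W    W    L
a=1:    W    L    W    L    W    W    W    W
a=2:    L    W    L    W    W    W    W    L
a=3:    W    L    W    L    W    W    W    W
a=4:    L    W    L    W    W    W    W    L
a=5:    W    L    W    L    W    W    W    W
a=6:    L    W    L    W    W    W    W    L
a=7:    W    L    W    L    W    W    W    W
a=8:    L    W    L    W    W    W    W    L
a=9:    W    L    W    L    W    W    W    W
Cells with no legal move (terminal, hence L): (0,0).
The remaining L cells, each justified by listing all of its moves:
(0,2): →(0,1)(W) only, which is W, so L
(0,7): →(0,6)(W), (0,4)(W), (0,3)(W) — all W, so L
(1,1): →(0,1)(W), (1,0)(W) — all W, so L
(1,3): →(0,3)(W), (1,2)(W), (1,0)(W) — all W, so L
(2,0): →(1,0)(W) only, which is W, so L
(2,2): →(1,2)(W), (2,1)(W) — all W, so L
(2,7): →(1,7)(W), (2,6)(W), (2,4)(W), (2,3)(W) — all W, so L
(3,1): →(2,1)(W), (3,0)(W) — all W, so L
(3,3): →(2,3)(W), (3,2)(W), (3,0)(W) — all W, so L
(4,0): →(3,0)(W) only, which is W, so L
(4,2): →(3,2)(W), (4,1)(W) — all W, so L
(4,7): →(3,7)(W), (4,6)(W), (4,4)(W), (4,3)(W) — all W, so L
(5,1): →(4,1)(W), (0,1)(W), (5,0)(W) — all W, so L
(5,3): →(4,3)(W), (0,3)(W), (5,2)(W), (5,0)(W) — all W, so L
(6,0): →(5,0)(W), (1,0)(W) — all W, so L
(6,2): →(5,2)(W), (1,2)(W), (6,1)(W) — all W, so L
(6,7): →(5,7)(W), (1,7)(W), (6,6)(W), (6,4)(W), (6,3)(W) — all W, so L
(7,1): →(6,1)(W), (2,1)(W), (7,0)(W) — all W, so L
(7,3): →(6,3)(W), (2,3)(W), (7,2)(W), (7,0)(W) — all W, so L
(8,0): →(7,0)(W), (3,0)(W) — all W, so L
(8,2): →(7,2)(W), (3,2)(W), (8,1)(W) — all W, so L
(8,7): →(7,7)(W), (3,7)(W), (8,6)(W), (8,4)(W), (8,3)(W) — all W, so L
(9,1): →(8,1)(W), (4,1)(W), (9,0)(W) — all W, so L
(9,3): →(8,3)(W), (4,3)(W), (9,2)(W), (9,0)(W) — all W, so L
Every other cell has at least one move into one of the L cells above, so it is W.
L cells per row: a=0: 3, a=1: 2, a=2: 3, a=3: 2, a=4: 3, a=5: 2, a=6: 3, a=7: 2, a=8: 3, a=9: 2; total 25.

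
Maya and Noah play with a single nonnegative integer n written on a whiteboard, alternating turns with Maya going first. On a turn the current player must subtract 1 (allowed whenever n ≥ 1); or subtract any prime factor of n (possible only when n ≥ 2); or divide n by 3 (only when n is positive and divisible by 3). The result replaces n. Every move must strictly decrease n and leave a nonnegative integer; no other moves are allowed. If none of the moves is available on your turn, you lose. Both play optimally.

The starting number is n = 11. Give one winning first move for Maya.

Move to 0.

Work bottom-up. With no move the player to move loses. Otherwise the position is W if at least one move leads to an L position for the opponent, and L if every move leads to a W.
n=0: no move → L
n=1: →0(L), so W
n=2: →0(L), so W
n=3: →0(L), so W
n=4: →2(W), 3(W) — all W, so L
n=5: →0(L), so W
n=6: →4(L), so W
n=7: →0(L), so W
n=8: →6(W), 7(W) — all W, so L
n=9: →8(L), so W
n=10: →8(L), so W
n=11: →0(L), so W
From 11, the L positions reachable in one move are: 0.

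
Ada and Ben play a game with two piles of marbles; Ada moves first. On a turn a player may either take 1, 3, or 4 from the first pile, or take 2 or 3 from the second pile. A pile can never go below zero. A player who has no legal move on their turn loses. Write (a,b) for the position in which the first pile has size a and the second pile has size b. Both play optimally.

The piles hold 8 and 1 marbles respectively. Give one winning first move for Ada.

Move to (7,1).

Build the W/L table. Terminal = L. A non-terminal position is W if it has a move to some L; otherwise it is L.
No move ever increases a pile, so every position that can arise here has a ≤ 8 and b ≤ 1; it is enough to label the cells with 0 ≤ a ≤ 8 and 0 ≤ b ≤ 1.
Every move lowers a or b (never raises either), so fill the grid row by row in increasing a, and left to right within a row: each cell's successors are then already labelled.
      b=0  b=1
a=0:    L    L
a=1:    W    W
a=2:    L    L
a=3:    W    W
a=4:    W    W
a=5:    W    W
a=6:    W    W
a=7:    L    L
a=8:    W    W
Cells with no legal move (terminal, hence L): (0,0), (0,1).
The remaining L cells, each justified by listing all of its moves:
(2,0): the only move is to (1,0)(W), a W ⇒ L
(2,1): the only move is to (1,1)(W), a W ⇒ L
(7,0): moves to (6,0)(W), (4,0)(W), (3,0)(W); every one is W ⇒ L
(7,1): moves to (6,1)(W), (4,1)(W), (3,1)(W); every one is W ⇒ L
Every other cell has at least one move into one of the L cells above, so it is W.
From (8,1), the L positions reachable in one move are: (7,1).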